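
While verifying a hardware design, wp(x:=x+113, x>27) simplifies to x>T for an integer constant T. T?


Formula: wp(x:=E, P) = P[E/x] (substitute E for x in postcondition)
Step 1: Postcondition: x>27
Step 2: Substitute x+113 for x: x+113>27
Step 3: Solve for x: x > 27-113 = -86

-86


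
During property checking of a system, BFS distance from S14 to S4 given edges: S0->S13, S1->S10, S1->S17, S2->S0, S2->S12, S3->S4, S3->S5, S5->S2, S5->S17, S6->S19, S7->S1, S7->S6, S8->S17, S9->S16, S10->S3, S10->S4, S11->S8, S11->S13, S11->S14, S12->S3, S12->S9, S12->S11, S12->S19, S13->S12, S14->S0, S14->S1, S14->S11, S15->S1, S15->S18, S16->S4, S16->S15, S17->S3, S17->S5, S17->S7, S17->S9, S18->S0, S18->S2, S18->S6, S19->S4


BFS layer-by-layer from S14:
  dist 0: {S14}
  dist 1: {S0, S1, S11}
  dist 2: {S8, S10, S13, S17}
  dist 3: {S3, S4, S5, S7, S9, S12}
  -> S4 reached at distance 3
Shortest path length = 3

3


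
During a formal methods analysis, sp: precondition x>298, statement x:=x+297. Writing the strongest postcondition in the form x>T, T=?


Formula: sp(P, x:=E) = exists old_x. (x = E[old_x/x]) AND P[old_x/x] (old_x is the value of x before the assignment; eliminate old_x by solving x = E[old_x/x] for old_x)
Step 1: Precondition P: x>298, i.e. old_x > 298
Step 2: Assignment gives x = old_x + 297, so old_x = x - 297
Step 3: Substitute into P: x - 297 > 298
Step 4: Simplify: x > 298+297 = 595

595


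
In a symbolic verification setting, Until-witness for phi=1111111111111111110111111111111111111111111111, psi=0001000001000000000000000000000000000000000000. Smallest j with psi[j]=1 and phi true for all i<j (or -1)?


(phi U psi) at 0: need smallest j with psi[j]=1 and phi[i]=1 for all i in [0,j).
Scan from step 0:
  step 0: phi=1, psi=0 -> continue
  step 1: phi=1, psi=0 -> continue
  step 2: phi=1, psi=0 -> continue
  step 3: psi=1 and phi held for [0,3) -> witness found
Witness step = 3

3


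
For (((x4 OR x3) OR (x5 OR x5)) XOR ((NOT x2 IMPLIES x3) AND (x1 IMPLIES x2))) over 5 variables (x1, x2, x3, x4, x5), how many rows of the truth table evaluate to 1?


Formula: (((x4 OR x3) OR (x5 OR x5)) XOR ((NOT x2 IMPLIES x3) AND (x1 IMPLIES x2))) over 5 vars (32 rows)
Evaluate each row (x1, x2, x3, x4, x5 as bits, MSB first):
  row 0 [00000]: (((0 OR 0) OR (0 OR 0)) XOR ((NOT 0 IMPLIES 0) AND (0 IMPLIES 0))) -> 0
  row 1 [00001]: (((0 OR 0) OR (1 OR 1)) XOR ((NOT 0 IMPLIES 0) AND (0 IMPLIES 0))) -> 1
  row 2 [00010]: (((1 OR 0) OR (0 OR 0)) XOR ((NOT 0 IMPLIES 0) AND (0 IMPLIES 0))) -> 1
  row 3 [00011]: (((1 OR 0) OR (1 OR 1)) XOR ((NOT 0 IMPLIES 0) AND (0 IMPLIES 0))) -> 1
  row 4 [00100]: (((0 OR 1) OR (0 OR 0)) XOR ((NOT 0 IMPLIES 1) AND (0 IMPLIES 0))) -> 0
  row 5 [00101]: (((0 OR 1) OR (1 OR 1)) XOR ((NOT 0 IMPLIES 1) AND (0 IMPLIES 0))) -> 0
  row 6 [00110]: (((1 OR 1) OR (0 OR 0)) XOR ((NOT 0 IMPLIES 1) AND (0 IMPLIES 0))) -> 0
  row 7 [00111]: (((1 OR 1) OR (1 OR 1)) XOR ((NOT 0 IMPLIES 1) AND (0 IMPLIES 0))) -> 0
  row 8 [01000]: (((0 OR 0) OR (0 OR 0)) XOR ((NOT 1 IMPLIES 0) AND (0 IMPLIES 1))) -> 1
  row 9 [01001]: (((0 OR 0) OR (1 OR 1)) XOR ((NOT 1 IMPLIES 0) AND (0 IMPLIES 1))) -> 0
  row 10 [01010]: (((1 OR 0) OR (0 OR 0)) XOR ((NOT 1 IMPLIES 0) AND (0 IMPLIES 1))) -> 0
  row 11 [01011]: (((1 OR 0) OR (1 OR 1)) XOR ((NOT 1 IMPLIES 0) AND (0 IMPLIES 1))) -> 0
  row 12 [01100]: (((0 OR 1) OR (0 OR 0)) XOR ((NOT 1 IMPLIES 1) AND (0 IMPLIES 1))) -> 0
  row 13 [01101]: (((0 OR 1) OR (1 OR 1)) XOR ((NOT 1 IMPLIES 1) AND (0 IMPLIES 1))) -> 0
  row 14 [01110]: (((1 OR 1) OR (0 OR 0)) XOR ((NOT 1 IMPLIES 1) AND (0 IMPLIES 1))) -> 0
  row 15 [01111]: (((1 OR 1) OR (1 OR 1)) XOR ((NOT 1 IMPLIES 1) AND (0 IMPLIES 1))) -> 0
  row 16 [10000]: (((0 OR 0) OR (0 OR 0)) XOR ((NOT 0 IMPLIES 0) AND (1 IMPLIES 0))) -> 0
  row 17 [10001]: (((0 OR 0) OR (1 OR 1)) XOR ((NOT 0 IMPLIES 0) AND (1 IMPLIES 0))) -> 1
  row 18 [10010]: (((1 OR 0) OR (0 OR 0)) XOR ((NOT 0 IMPLIES 0) AND (1 IMPLIES 0))) -> 1
  row 19 [10011]: (((1 OR 0) OR (1 OR 1)) XOR ((NOT 0 IMPLIES 0) AND (1 IMPLIES 0))) -> 1
  row 20 [10100]: (((0 OR 1) OR (0 OR 0)) XOR ((NOT 0 IMPLIES 1) AND (1 IMPLIES 0))) -> 1
  row 21 [10101]: (((0 OR 1) OR (1 OR 1)) XOR ((NOT 0 IMPLIES 1) AND (1 IMPLIES 0))) -> 1
  row 22 [10110]: (((1 OR 1) OR (0 OR 0)) XOR ((NOT 0 IMPLIES 1) AND (1 IMPLIES 0))) -> 1
  row 23 [10111]: (((1 OR 1) OR (1 OR 1)) XOR ((NOT 0 IMPLIES 1) AND (1 IMPLIES 0))) -> 1
  row 24 [11000]: (((0 OR 0) OR (0 OR 0)) XOR ((NOT 1 IMPLIES 0) AND (1 IMPLIES 1))) -> 1
  row 25 [11001]: (((0 OR 0) OR (1 OR 1)) XOR ((NOT 1 IMPLIES 0) AND (1 IMPLIES 1))) -> 0
  row 26 [11010]: (((1 OR 0) OR (0 OR 0)) XOR ((NOT 1 IMPLIES 0) AND (1 IMPLIES 1))) -> 0
  row 27 [11011]: (((1 OR 0) OR (1 OR 1)) XOR ((NOT 1 IMPLIES 0) AND (1 IMPLIES 1))) -> 0
  row 28 [11100]: (((0 OR 1) OR (0 OR 0)) XOR ((NOT 1 IMPLIES 1) AND (1 IMPLIES 1))) -> 0
  row 29 [11101]: (((0 OR 1) OR (1 OR 1)) XOR ((NOT 1 IMPLIES 1) AND (1 IMPLIES 1))) -> 0
  row 30 [11110]: (((1 OR 1) OR (0 OR 0)) XOR ((NOT 1 IMPLIES 1) AND (1 IMPLIES 1))) -> 0
  row 31 [11111]: (((1 OR 1) OR (1 OR 1)) XOR ((NOT 1 IMPLIES 1) AND (1 IMPLIES 1))) -> 0
Full result column, 8 rows per line (x1,x2 fixed per line; x3,x4,x5 runs 000..111 left to right):
  rows 0-7 [x1,x2=00]: 01110000  (ones: 3)
  rows 8-15 [x1,x2=01]: 10000000  (ones: 1)
  rows 16-23 [x1,x2=10]: 01111111  (ones: 7)
  rows 24-31 [x1,x2=11]: 10000000  (ones: 1)
Count of 1-rows = 3+1+7+1 = 12

12


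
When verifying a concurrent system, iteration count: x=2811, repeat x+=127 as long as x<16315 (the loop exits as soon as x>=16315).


Step 1: x goes from 2811 toward 16315 by 127; the body runs while x<16315, so iterations = ceil((bound-start)/step)
Step 2: Distance=13504
Step 3: ceil(13504/127)=107

107


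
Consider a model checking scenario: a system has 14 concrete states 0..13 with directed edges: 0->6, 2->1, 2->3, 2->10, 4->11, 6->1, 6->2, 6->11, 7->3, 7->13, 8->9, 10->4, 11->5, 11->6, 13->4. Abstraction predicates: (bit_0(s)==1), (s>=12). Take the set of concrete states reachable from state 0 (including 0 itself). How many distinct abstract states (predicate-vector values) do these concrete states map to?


BFS from 0:
Concrete reachable: {0, 1, 2, 3, 4, 5, 6, 10, 11}
Abstract via predicates (bit_0(s)==1), (s>=12):
  (0,0) <- {0, 2, 4, 6, 10}
  (1,0) <- {1, 3, 5, 11}
Distinct abstract states = 2

2


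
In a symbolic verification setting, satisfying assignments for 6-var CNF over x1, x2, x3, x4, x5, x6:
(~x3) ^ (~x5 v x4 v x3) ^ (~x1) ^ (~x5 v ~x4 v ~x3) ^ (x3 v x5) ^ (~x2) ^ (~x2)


CNF with 7 clauses over 6 vars (64 assignments).
An assignment satisfies CNF iff every clause has >=1 true literal.
Check each row (bits = x1,x2,x3,x4,x5,x6; clause T/F shown):
  row 0 [000000]: clauses=TTTTFTT -> 0
  row 1 [000001]: clauses=TTTTFTT -> 0
  row 2 [000010]: clauses=TFTTTTT -> 0
  row 3 [000011]: clauses=TFTTTTT -> 0
  row 4 [000100]: clauses=TTTTFTT -> 0
  (every remaining row is evaluated the same way; all 64 results are listed next)
Full result column, 8 rows per line (x1,x2,x3 fixed per line; x4,x5,x6 runs 000..111 left to right):
  rows 0-7 [x1,x2,x3=000]: 00000011  (ones: 2)
  rows 8-15 [x1,x2,x3=001]: 00000000  (ones: 0)
  rows 16-23 [x1,x2,x3=010]: 00000000  (ones: 0)
  rows 24-31 [x1,x2,x3=011]: 00000000  (ones: 0)
  rows 32-39 [x1,x2,x3=100]: 00000000  (ones: 0)
  rows 40-47 [x1,x2,x3=101]: 00000000  (ones: 0)
  rows 48-55 [x1,x2,x3=110]: 00000000  (ones: 0)
  rows 56-63 [x1,x2,x3=111]: 00000000  (ones: 0)
Satisfying assignments = 2+0+0+0+0+0+0+0 = 2

2


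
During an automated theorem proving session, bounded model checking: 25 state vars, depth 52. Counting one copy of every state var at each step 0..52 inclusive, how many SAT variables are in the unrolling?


BMC unrolls to depth k, creating one copy of each state var for steps 0..k.
Step count = 52 + 1 = 53 (steps 0 through 52)
Vars per step = 25
Total = 25 * 53 = 1325

1325


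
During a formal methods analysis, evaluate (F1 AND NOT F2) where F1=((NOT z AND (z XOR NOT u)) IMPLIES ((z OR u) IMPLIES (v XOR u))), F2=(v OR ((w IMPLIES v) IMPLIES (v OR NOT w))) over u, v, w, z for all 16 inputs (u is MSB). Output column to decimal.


F1 = ((NOT z AND (z XOR NOT u)) IMPLIES ((z OR u) IMPLIES (v XOR u)))
F2 = (v OR ((w IMPLIES v) IMPLIES (v OR NOT w)))
Counterexample to F1=>F2 is where F1=1 and F2=0.
Evaluate each row (bits = u,v,w,z, MSB first):
  row 0 [0000]: F1=1 F2=1 -> F1&~F2 -> 0
  row 1 [0001]: F1=1 F2=1 -> F1&~F2 -> 0
  row 2 [0010]: F1=1 F2=1 -> F1&~F2 -> 0
  row 3 [0011]: F1=1 F2=1 -> F1&~F2 -> 0
  row 4 [0100]: F1=1 F2=1 -> F1&~F2 -> 0
  row 5 [0101]: F1=1 F2=1 -> F1&~F2 -> 0
  row 6 [0110]: F1=1 F2=1 -> F1&~F2 -> 0
  row 7 [0111]: F1=1 F2=1 -> F1&~F2 -> 0
  row 8 [1000]: F1=1 F2=1 -> F1&~F2 -> 0
  row 9 [1001]: F1=1 F2=1 -> F1&~F2 -> 0
  row 10 [1010]: F1=1 F2=1 -> F1&~F2 -> 0
  row 11 [1011]: F1=1 F2=1 -> F1&~F2 -> 0
  row 12 [1100]: F1=1 F2=1 -> F1&~F2 -> 0
  row 13 [1101]: F1=1 F2=1 -> F1&~F2 -> 0
  row 14 [1110]: F1=1 F2=1 -> F1&~F2 -> 0
  row 15 [1111]: F1=1 F2=1 -> F1&~F2 -> 0
Full result column, 4 rows per line (u,v fixed per line; w,z runs 00..11 left to right):
  rows 0-3 [u,v=00]: 0000  = hex 0
  rows 4-7 [u,v=01]: 0000  = hex 0
  rows 8-11 [u,v=10]: 0000  = hex 0
  rows 12-15 [u,v=11]: 0000  = hex 0
Counterexample vector (row 0 .. row 15) = 0000000000000000
Output column grouped in 4s = 0000 0000 0000 0000 = 0x0000
Convert to decimal digit by digit (value = value*16 + digit):
  0 -> 0
  0*16 + 0 = 0
  0*16 + 0 = 0
  0*16 + 0 = 0
Decimal = 0

0


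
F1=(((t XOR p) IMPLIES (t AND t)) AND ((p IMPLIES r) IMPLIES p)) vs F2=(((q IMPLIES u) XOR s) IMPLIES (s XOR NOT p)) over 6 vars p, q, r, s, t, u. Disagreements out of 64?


F1 = (((t XOR p) IMPLIES (t AND t)) AND ((p IMPLIES r) IMPLIES p))
F2 = (((q IMPLIES u) XOR s) IMPLIES (s XOR NOT p))
Evaluate both on each of 64 rows (bits = p,q,r,s,t,u):
  row 0 [000000]: F1=0 F2=1 (differ) -> 1
  row 1 [000001]: F1=0 F2=1 (differ) -> 1
  row 2 [000010]: F1=0 F2=1 (differ) -> 1
  row 3 [000011]: F1=0 F2=1 (differ) -> 1
  row 4 [000100]: F1=0 F2=1 (differ) -> 1
  (every remaining row is evaluated the same way; all 64 results are listed next)
Full result column, 8 rows per line (p,q,r fixed per line; s,t,u runs 000..111 left to right):
  rows 0-7 [p,q,r=000]: 11111111  (ones: 8)
  rows 8-15 [p,q,r=001]: 11111111  (ones: 8)
  rows 16-23 [p,q,r=010]: 11110101  (ones: 6)
  rows 24-31 [p,q,r=011]: 11110101  (ones: 6)
  rows 32-39 [p,q,r=100]: 00111100  (ones: 4)
  rows 40-47 [p,q,r=101]: 00111100  (ones: 4)
  rows 48-55 [p,q,r=110]: 10011100  (ones: 4)
  rows 56-63 [p,q,r=111]: 10011100  (ones: 4)
Disagreements = 8+8+6+6+4+4+4+4 = 44

44


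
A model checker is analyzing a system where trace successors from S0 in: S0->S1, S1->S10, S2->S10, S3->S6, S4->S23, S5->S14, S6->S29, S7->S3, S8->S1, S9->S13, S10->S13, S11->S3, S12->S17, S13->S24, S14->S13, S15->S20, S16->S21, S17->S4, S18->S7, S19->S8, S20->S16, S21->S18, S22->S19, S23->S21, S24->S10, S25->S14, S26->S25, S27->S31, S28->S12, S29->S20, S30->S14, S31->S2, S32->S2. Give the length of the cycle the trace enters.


Trace from S0 until a state repeats:
  S0 -> S1 -> S10 -> S13 -> S24 -> S10
S10 first seen at step 2, revisited at step 5.
Cycle length = 5 - 2 = 3

3


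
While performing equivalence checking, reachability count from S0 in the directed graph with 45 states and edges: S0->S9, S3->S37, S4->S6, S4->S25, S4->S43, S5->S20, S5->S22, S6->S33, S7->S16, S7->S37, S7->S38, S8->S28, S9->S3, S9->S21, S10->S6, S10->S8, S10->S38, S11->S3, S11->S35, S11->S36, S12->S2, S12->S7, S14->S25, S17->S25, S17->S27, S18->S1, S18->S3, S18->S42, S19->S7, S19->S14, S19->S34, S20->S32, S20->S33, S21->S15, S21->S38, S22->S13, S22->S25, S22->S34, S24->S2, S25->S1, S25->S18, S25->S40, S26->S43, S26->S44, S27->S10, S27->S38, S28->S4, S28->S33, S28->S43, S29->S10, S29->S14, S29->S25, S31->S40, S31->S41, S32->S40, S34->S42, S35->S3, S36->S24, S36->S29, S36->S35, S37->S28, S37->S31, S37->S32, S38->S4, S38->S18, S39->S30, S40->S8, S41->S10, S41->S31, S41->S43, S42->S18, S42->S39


BFS from S0:
  layer 0: {S0}
  layer 1: {S9}
  layer 2: {S3, S21}
  layer 3: {S15, S37, S38}
  layer 4: {S4, S18, S28, S31, S32}
  layer 5: {S1, S6, S25, S33, S40, S41, S42, S43}
  layer 6: {S8, S10, S39}
  layer 7: {S30}
Reachable set: {S0, S1, S3, S4, S6, S8, S9, S10, S15, S18, S21, S25, S28, S30, S31, S32, S33, S37, S38, S39, S40, S41, S42, S43}
Count = 24

24


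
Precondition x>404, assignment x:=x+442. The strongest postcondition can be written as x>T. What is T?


Formula: sp(P, x:=E) = exists old_x. (x = E[old_x/x]) AND P[old_x/x] (old_x is the value of x before the assignment; eliminate old_x by solving x = E[old_x/x] for old_x)
Step 1: Precondition P: x>404, i.e. old_x > 404
Step 2: Assignment gives x = old_x + 442, so old_x = x - 442
Step 3: Substitute into P: x - 442 > 404
Step 4: Simplify: x > 404+442 = 846

846


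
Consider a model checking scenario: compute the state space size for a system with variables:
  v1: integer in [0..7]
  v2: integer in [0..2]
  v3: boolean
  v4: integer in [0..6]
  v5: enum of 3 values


State space = product of domain sizes of all variables.
Domain sizes:
  v1 (integer in [0..7]): 8
  v2 (integer in [0..2]): 3
  v3 (boolean): 2
  v4 (integer in [0..6]): 7
  v5 (enum of 3 values): 3
Product = 8 * 3 * 2 * 7 * 3 = 1008

1008


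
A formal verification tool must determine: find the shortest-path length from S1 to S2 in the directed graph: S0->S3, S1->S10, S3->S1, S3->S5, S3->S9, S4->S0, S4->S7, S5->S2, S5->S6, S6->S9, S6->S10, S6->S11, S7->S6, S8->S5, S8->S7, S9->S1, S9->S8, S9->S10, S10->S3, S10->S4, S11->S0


BFS layer-by-layer from S1:
  dist 0: {S1}
  dist 1: {S10}
  dist 2: {S3, S4}
  dist 3: {S0, S5, S7, S9}
  dist 4: {S2, S6, S8}
  -> S2 reached at distance 4
Shortest path length = 4

4


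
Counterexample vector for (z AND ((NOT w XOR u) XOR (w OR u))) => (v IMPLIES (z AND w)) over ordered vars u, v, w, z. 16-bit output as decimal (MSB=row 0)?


F1 = (z AND ((NOT w XOR u) XOR (w OR u)))
F2 = (v IMPLIES (z AND w))
Counterexample to F1=>F2 is where F1=1 and F2=0.
Evaluate each row (bits = u,v,w,z, MSB first):
  row 0 [0000]: F1=0 F2=1 -> F1&~F2 -> 0
  row 1 [0001]: F1=1 F2=1 -> F1&~F2 -> 0
  row 2 [0010]: F1=0 F2=1 -> F1&~F2 -> 0
  row 3 [0011]: F1=1 F2=1 -> F1&~F2 -> 0
  row 4 [0100]: F1=0 F2=0 -> F1&~F2 -> 0
  row 5 [0101]: F1=1 F2=0 -> F1&~F2 -> 1
  row 6 [0110]: F1=0 F2=0 -> F1&~F2 -> 0
  row 7 [0111]: F1=1 F2=1 -> F1&~F2 -> 0
  row 8 [1000]: F1=0 F2=1 -> F1&~F2 -> 0
  row 9 [1001]: F1=1 F2=1 -> F1&~F2 -> 0
  row 10 [1010]: F1=0 F2=1 -> F1&~F2 -> 0
  row 11 [1011]: F1=0 F2=1 -> F1&~F2 -> 0
  row 12 [1100]: F1=0 F2=0 -> F1&~F2 -> 0
  row 13 [1101]: F1=1 F2=0 -> F1&~F2 -> 1
  row 14 [1110]: F1=0 F2=0 -> F1&~F2 -> 0
  row 15 [1111]: F1=0 F2=1 -> F1&~F2 -> 0
Full result column, 4 rows per line (u,v fixed per line; w,z runs 00..11 left to right):
  rows 0-3 [u,v=00]: 0000  = hex 0
  rows 4-7 [u,v=01]: 0100  = hex 4
  rows 8-11 [u,v=10]: 0000  = hex 0
  rows 12-15 [u,v=11]: 0100  = hex 4
Counterexample vector (row 0 .. row 15) = 0000010000000100
Output column grouped in 4s = 0000 0100 0000 0100 = 0x0404
Convert to decimal digit by digit (value = value*16 + digit):
  0 -> 0
  0*16 + 4 = 4
  4*16 + 0 = 64
  64*16 + 4 = 1028
Decimal = 1028

1028


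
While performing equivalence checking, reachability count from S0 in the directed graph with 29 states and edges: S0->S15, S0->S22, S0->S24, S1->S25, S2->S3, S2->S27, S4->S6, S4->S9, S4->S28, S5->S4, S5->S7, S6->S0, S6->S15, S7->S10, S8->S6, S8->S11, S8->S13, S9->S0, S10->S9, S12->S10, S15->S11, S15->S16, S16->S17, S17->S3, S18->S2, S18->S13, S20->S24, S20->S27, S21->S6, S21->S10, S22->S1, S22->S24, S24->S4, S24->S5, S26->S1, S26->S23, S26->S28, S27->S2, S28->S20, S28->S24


BFS from S0:
  layer 0: {S0}
  layer 1: {S15, S22, S24}
  layer 2: {S1, S4, S5, S11, S16}
  layer 3: {S6, S7, S9, S17, S25, S28}
  layer 4: {S3, S10, S20}
  layer 5: {S27}
  layer 6: {S2}
Reachable set: {S0, S1, S2, S3, S4, S5, S6, S7, S9, S10, S11, S15, S16, S17, S20, S22, S24, S25, S27, S28}
Count = 20

20


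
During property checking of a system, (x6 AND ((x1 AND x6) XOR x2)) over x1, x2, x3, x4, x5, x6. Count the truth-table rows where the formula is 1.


Formula: (x6 AND ((x1 AND x6) XOR x2)) over 6 vars (64 rows)
Evaluate each row (x1, x2, x3, x4, x5, x6 as bits, MSB first):
  row 0 [000000]: (0 AND ((0 AND 0) XOR 0)) -> 0
  row 1 [000001]: (1 AND ((0 AND 1) XOR 0)) -> 0
  row 2 [000010]: (0 AND ((0 AND 0) XOR 0)) -> 0
  row 3 [000011]: (1 AND ((0 AND 1) XOR 0)) -> 0
  row 4 [000100]: (0 AND ((0 AND 0) XOR 0)) -> 0
  (every remaining row is evaluated the same way; all 64 results are listed next)
Full result column, 8 rows per line (x1,x2,x3 fixed per line; x4,x5,x6 runs 000..111 left to right):
  rows 0-7 [x1,x2,x3=000]: 00000000  (ones: 0)
  rows 8-15 [x1,x2,x3=001]: 00000000  (ones: 0)
  rows 16-23 [x1,x2,x3=010]: 01010101  (ones: 4)
  rows 24-31 [x1,x2,x3=011]: 01010101  (ones: 4)
  rows 32-39 [x1,x2,x3=100]: 01010101  (ones: 4)
  rows 40-47 [x1,x2,x3=101]: 01010101  (ones: 4)
  rows 48-55 [x1,x2,x3=110]: 00000000  (ones: 0)
  rows 56-63 [x1,x2,x3=111]: 00000000  (ones: 0)
Count of 1-rows = 0+0+4+4+4+4+0+0 = 16

16


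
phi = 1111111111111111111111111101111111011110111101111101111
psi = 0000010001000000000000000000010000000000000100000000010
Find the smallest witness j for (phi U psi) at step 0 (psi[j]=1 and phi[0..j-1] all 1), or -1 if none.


(phi U psi) at 0: need smallest j with psi[j]=1 and phi[i]=1 for all i in [0,j).
Scan from step 0:
  step 0: phi=1, psi=0 -> continue
  step 1: phi=1, psi=0 -> continue
  step 2: phi=1, psi=0 -> continue
  step 3: phi=1, psi=0 -> continue
  step 5: psi=1 and phi held for [0,5) -> witness found
Witness step = 5

5


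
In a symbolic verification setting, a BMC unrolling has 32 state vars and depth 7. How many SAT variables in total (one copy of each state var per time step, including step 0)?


BMC unrolls to depth k, creating one copy of each state var for steps 0..k.
Step count = 7 + 1 = 8 (steps 0 through 7)
Vars per step = 32
Total = 32 * 8 = 256

256


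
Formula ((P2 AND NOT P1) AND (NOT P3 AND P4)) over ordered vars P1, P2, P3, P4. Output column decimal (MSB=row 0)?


Formula: ((P2 AND NOT P1) AND (NOT P3 AND P4)) over P1, P2, P3, P4 (16 rows)
Evaluate each row (bits = P1,P2,P3,P4, MSB first):
  row 0 [0000]: ((0 AND NOT 0) AND (NOT 0 AND 0)) -> 0
  row 1 [0001]: ((0 AND NOT 0) AND (NOT 0 AND 1)) -> 0
  row 2 [0010]: ((0 AND NOT 0) AND (NOT 1 AND 0)) -> 0
  row 3 [0011]: ((0 AND NOT 0) AND (NOT 1 AND 1)) -> 0
  row 4 [0100]: ((1 AND NOT 0) AND (NOT 0 AND 0)) -> 0
  row 5 [0101]: ((1 AND NOT 0) AND (NOT 0 AND 1)) -> 1
  row 6 [0110]: ((1 AND NOT 0) AND (NOT 1 AND 0)) -> 0
  row 7 [0111]: ((1 AND NOT 0) AND (NOT 1 AND 1)) -> 0
  row 8 [1000]: ((0 AND NOT 1) AND (NOT 0 AND 0)) -> 0
  row 9 [1001]: ((0 AND NOT 1) AND (NOT 0 AND 1)) -> 0
  row 10 [1010]: ((0 AND NOT 1) AND (NOT 1 AND 0)) -> 0
  row 11 [1011]: ((0 AND NOT 1) AND (NOT 1 AND 1)) -> 0
  row 12 [1100]: ((1 AND NOT 1) AND (NOT 0 AND 0)) -> 0
  row 13 [1101]: ((1 AND NOT 1) AND (NOT 0 AND 1)) -> 0
  row 14 [1110]: ((1 AND NOT 1) AND (NOT 1 AND 0)) -> 0
  row 15 [1111]: ((1 AND NOT 1) AND (NOT 1 AND 1)) -> 0
Full result column, 4 rows per line (P1,P2 fixed per line; P3,P4 runs 00..11 left to right):
  rows 0-3 [P1,P2=00]: 0000  = hex 0
  rows 4-7 [P1,P2=01]: 0100  = hex 4
  rows 8-11 [P1,P2=10]: 0000  = hex 0
  rows 12-15 [P1,P2=11]: 0000  = hex 0
Output column (row 0 .. row 15) = 0000010000000000
Output column grouped in 4s = 0000 0100 0000 0000 = 0x0400
Convert to decimal digit by digit (value = value*16 + digit):
  0 -> 0
  0*16 + 4 = 4
  4*16 + 0 = 64
  64*16 + 0 = 1024
Decimal = 1024

1024


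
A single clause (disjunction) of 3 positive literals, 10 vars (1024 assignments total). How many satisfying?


Step 1: Total=2^10=1024
Step 2: Unsat when all 3 false: 2^7=128
Step 3: Sat=1024-128=896

896


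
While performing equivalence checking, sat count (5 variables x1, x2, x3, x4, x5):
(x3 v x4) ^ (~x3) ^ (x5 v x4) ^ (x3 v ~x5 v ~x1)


CNF with 4 clauses over 5 vars (32 assignments).
An assignment satisfies CNF iff every clause has >=1 true literal.
Check each row (bits = x1,x2,x3,x4,x5; clause T/F shown):
  row 0 [00000]: clauses=FTFT -> 0
  row 1 [00001]: clauses=FTTT -> 0
  row 2 [00010]: clauses=TTTT -> 1
  row 3 [00011]: clauses=TTTT -> 1
  row 4 [00100]: clauses=TFFT -> 0
  row 5 [00101]: clauses=TFTT -> 0
  row 6 [00110]: clauses=TFTT -> 0
  row 7 [00111]: clauses=TFTT -> 0
  row 8 [01000]: clauses=FTFT -> 0
  row 9 [01001]: clauses=FTTT -> 0
  row 10 [01010]: clauses=TTTT -> 1
  row 11 [01011]: clauses=TTTT -> 1
  row 12 [01100]: clauses=TFFT -> 0
  row 13 [01101]: clauses=TFTT -> 0
  row 14 [01110]: clauses=TFTT -> 0
  row 15 [01111]: clauses=TFTT -> 0
  row 16 [10000]: clauses=FTFT -> 0
  row 17 [10001]: clauses=FTTF -> 0
  row 18 [10010]: clauses=TTTT -> 1
  row 19 [10011]: clauses=TTTF -> 0
  row 20 [10100]: clauses=TFFT -> 0
  row 21 [10101]: clauses=TFTT -> 0
  row 22 [10110]: clauses=TFTT -> 0
  row 23 [10111]: clauses=TFTT -> 0
  row 24 [11000]: clauses=FTFT -> 0
  row 25 [11001]: clauses=FTTF -> 0
  row 26 [11010]: clauses=TTTT -> 1
  row 27 [11011]: clauses=TTTF -> 0
  row 28 [11100]: clauses=TFFT -> 0
  row 29 [11101]: clauses=TFTT -> 0
  row 30 [11110]: clauses=TFTT -> 0
  row 31 [11111]: clauses=TFTT -> 0
Full result column, 8 rows per line (x1,x2 fixed per line; x3,x4,x5 runs 000..111 left to right):
  rows 0-7 [x1,x2=00]: 00110000  (ones: 2)
  rows 8-15 [x1,x2=01]: 00110000  (ones: 2)
  rows 16-23 [x1,x2=10]: 00100000  (ones: 1)
  rows 24-31 [x1,x2=11]: 00100000  (ones: 1)
Satisfying assignments = 2+2+1+1 = 6

6


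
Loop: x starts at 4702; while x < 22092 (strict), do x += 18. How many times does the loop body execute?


Step 1: x goes from 4702 toward 22092 by 18; the body runs while x<22092, so iterations = ceil((bound-start)/step)
Step 2: Distance=17390
Step 3: ceil(17390/18)=967

967


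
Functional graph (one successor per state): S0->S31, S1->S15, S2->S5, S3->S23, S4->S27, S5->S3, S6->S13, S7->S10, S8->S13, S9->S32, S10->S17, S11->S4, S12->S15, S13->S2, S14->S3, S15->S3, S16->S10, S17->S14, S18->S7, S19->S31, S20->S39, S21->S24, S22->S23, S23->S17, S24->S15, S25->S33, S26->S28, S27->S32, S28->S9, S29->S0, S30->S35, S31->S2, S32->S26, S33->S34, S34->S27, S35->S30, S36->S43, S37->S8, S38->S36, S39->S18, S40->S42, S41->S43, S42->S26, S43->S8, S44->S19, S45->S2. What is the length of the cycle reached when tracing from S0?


Trace from S0 until a state repeats:
  S0 -> S31 -> S2 -> S5 -> S3 -> S23 -> S17 -> S14 -> S3
S3 first seen at step 4, revisited at step 8.
Cycle length = 8 - 4 = 4

4


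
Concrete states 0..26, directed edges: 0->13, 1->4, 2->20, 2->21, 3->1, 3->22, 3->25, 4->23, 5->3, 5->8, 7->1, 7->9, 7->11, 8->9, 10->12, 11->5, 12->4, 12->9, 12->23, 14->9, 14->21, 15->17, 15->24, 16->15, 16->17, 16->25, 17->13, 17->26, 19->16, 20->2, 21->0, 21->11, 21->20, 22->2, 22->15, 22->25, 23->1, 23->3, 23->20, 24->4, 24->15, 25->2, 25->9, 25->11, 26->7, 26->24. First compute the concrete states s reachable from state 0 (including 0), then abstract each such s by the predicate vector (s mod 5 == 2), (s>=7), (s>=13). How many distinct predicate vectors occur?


BFS from 0:
Concrete reachable: {0, 13}
Abstract via predicates (s mod 5 == 2), (s>=7), (s>=13):
  (0,0,0) <- {0}
  (0,1,1) <- {13}
Distinct abstract states = 2

2


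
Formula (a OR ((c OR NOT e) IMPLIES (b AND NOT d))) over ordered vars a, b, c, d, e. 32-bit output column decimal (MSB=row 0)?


Formula: (a OR ((c OR NOT e) IMPLIES (b AND NOT d))) over a, b, c, d, e (32 rows)
Evaluate each row (bits = a,b,c,d,e, MSB first):
  row 0 [00000]: (0 OR ((0 OR NOT 0) IMPLIES (0 AND NOT 0))) -> 0
  row 1 [00001]: (0 OR ((0 OR NOT 1) IMPLIES (0 AND NOT 0))) -> 1
  row 2 [00010]: (0 OR ((0 OR NOT 0) IMPLIES (0 AND NOT 1))) -> 0
  row 3 [00011]: (0 OR ((0 OR NOT 1) IMPLIES (0 AND NOT 1))) -> 1
  row 4 [00100]: (0 OR ((1 OR NOT 0) IMPLIES (0 AND NOT 0))) -> 0
  row 5 [00101]: (0 OR ((1 OR NOT 1) IMPLIES (0 AND NOT 0))) -> 0
  row 6 [00110]: (0 OR ((1 OR NOT 0) IMPLIES (0 AND NOT 1))) -> 0
  row 7 [00111]: (0 OR ((1 OR NOT 1) IMPLIES (0 AND NOT 1))) -> 0
  row 8 [01000]: (0 OR ((0 OR NOT 0) IMPLIES (1 AND NOT 0))) -> 1
  row 9 [01001]: (0 OR ((0 OR NOT 1) IMPLIES (1 AND NOT 0))) -> 1
  row 10 [01010]: (0 OR ((0 OR NOT 0) IMPLIES (1 AND NOT 1))) -> 0
  row 11 [01011]: (0 OR ((0 OR NOT 1) IMPLIES (1 AND NOT 1))) -> 1
  row 12 [01100]: (0 OR ((1 OR NOT 0) IMPLIES (1 AND NOT 0))) -> 1
  row 13 [01101]: (0 OR ((1 OR NOT 1) IMPLIES (1 AND NOT 0))) -> 1
  row 14 [01110]: (0 OR ((1 OR NOT 0) IMPLIES (1 AND NOT 1))) -> 0
  row 15 [01111]: (0 OR ((1 OR NOT 1) IMPLIES (1 AND NOT 1))) -> 0
  row 16 [10000]: (1 OR ((0 OR NOT 0) IMPLIES (0 AND NOT 0))) -> 1
  row 17 [10001]: (1 OR ((0 OR NOT 1) IMPLIES (0 AND NOT 0))) -> 1
  row 18 [10010]: (1 OR ((0 OR NOT 0) IMPLIES (0 AND NOT 1))) -> 1
  row 19 [10011]: (1 OR ((0 OR NOT 1) IMPLIES (0 AND NOT 1))) -> 1
  row 20 [10100]: (1 OR ((1 OR NOT 0) IMPLIES (0 AND NOT 0))) -> 1
  row 21 [10101]: (1 OR ((1 OR NOT 1) IMPLIES (0 AND NOT 0))) -> 1
  row 22 [10110]: (1 OR ((1 OR NOT 0) IMPLIES (0 AND NOT 1))) -> 1
  row 23 [10111]: (1 OR ((1 OR NOT 1) IMPLIES (0 AND NOT 1))) -> 1
  row 24 [11000]: (1 OR ((0 OR NOT 0) IMPLIES (1 AND NOT 0))) -> 1
  row 25 [11001]: (1 OR ((0 OR NOT 1) IMPLIES (1 AND NOT 0))) -> 1
  row 26 [11010]: (1 OR ((0 OR NOT 0) IMPLIES (1 AND NOT 1))) -> 1
  row 27 [11011]: (1 OR ((0 OR NOT 1) IMPLIES (1 AND NOT 1))) -> 1
  row 28 [11100]: (1 OR ((1 OR NOT 0) IMPLIES (1 AND NOT 0))) -> 1
  row 29 [11101]: (1 OR ((1 OR NOT 1) IMPLIES (1 AND NOT 0))) -> 1
  row 30 [11110]: (1 OR ((1 OR NOT 0) IMPLIES (1 AND NOT 1))) -> 1
  row 31 [11111]: (1 OR ((1 OR NOT 1) IMPLIES (1 AND NOT 1))) -> 1
Full result column, 4 rows per line (a,b,c fixed per line; d,e runs 00..11 left to right):
  rows 0-3 [a,b,c=000]: 0101  = hex 5
  rows 4-7 [a,b,c=001]: 0000  = hex 0
  rows 8-11 [a,b,c=010]: 1101  = hex D
  rows 12-15 [a,b,c=011]: 1100  = hex C
  rows 16-19 [a,b,c=100]: 1111  = hex F
  rows 20-23 [a,b,c=101]: 1111  = hex F
  rows 24-27 [a,b,c=110]: 1111  = hex F
  rows 28-31 [a,b,c=111]: 1111  = hex F
Output column (row 0 .. row 31) = 01010000110111001111111111111111
Output column grouped in 4s = 0101 0000 1101 1100 1111 1111 1111 1111 = 0x50DCFFFF
Convert to decimal digit by digit (value = value*16 + digit):
  5 -> 5
  5*16 + 0 = 80
  80*16 + 13 (D) = 1293
  1293*16 + 12 (C) = 20700
  20700*16 + 15 (F) = 331215
  331215*16 + 15 (F) = 5299455
  5299455*16 + 15 (F) = 84791295
  84791295*16 + 15 (F) = 1356660735
Decimal = 1356660735

1356660735


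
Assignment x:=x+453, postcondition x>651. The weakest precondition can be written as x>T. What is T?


Formula: wp(x:=E, P) = P[E/x] (substitute E for x in postcondition)
Step 1: Postcondition: x>651
Step 2: Substitute x+453 for x: x+453>651
Step 3: Solve for x: x > 651-453 = 198

198


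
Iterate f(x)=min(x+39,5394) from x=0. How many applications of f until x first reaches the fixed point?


Step 1: x=0, cap=5394, increment=39
Step 2: x grows by 39 each step until capped at 5394; fixed point is x=5394
Step 3: iterations = ceil(5394/39) = 139

139


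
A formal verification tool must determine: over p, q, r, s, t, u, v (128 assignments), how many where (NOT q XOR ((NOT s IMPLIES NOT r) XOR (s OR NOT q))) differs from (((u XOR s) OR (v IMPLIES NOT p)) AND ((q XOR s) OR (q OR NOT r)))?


F1 = (NOT q XOR ((NOT s IMPLIES NOT r) XOR (s OR NOT q)))
F2 = (((u XOR s) OR (v IMPLIES NOT p)) AND ((q XOR s) OR (q OR NOT r)))
Evaluate both on each of 128 rows (bits = p,q,r,s,t,u,v):
  row 0 [0000000]: F1=1 F2=1 -> 0
  row 1 [0000001]: F1=1 F2=1 -> 0
  row 2 [0000010]: F1=1 F2=1 -> 0
  row 3 [0000011]: F1=1 F2=1 -> 0
  row 4 [0000100]: F1=1 F2=1 -> 0
  (every remaining row is evaluated the same way; all 128 results are listed next)
Full result column, 8 rows per line (p,q,r,s fixed per line; t,u,v runs 000..111 left to right):
  rows 0-7 [p,q,r,s=0000]: 00000000  (ones: 0)
  rows 8-15 [p,q,r,s=0001]: 00000000  (ones: 0)
  rows 16-23 [p,q,r,s=0010]: 00000000  (ones: 0)
  rows 24-31 [p,q,r,s=0011]: 00000000  (ones: 0)
  rows 32-39 [p,q,r,s=0100]: 00000000  (ones: 0)
  rows 40-47 [p,q,r,s=0101]: 11111111  (ones: 8)
  rows 48-55 [p,q,r,s=0110]: 11111111  (ones: 8)
  rows 56-63 [p,q,r,s=0111]: 11111111  (ones: 8)
  rows 64-71 [p,q,r,s=1000]: 01000100  (ones: 2)
  rows 72-79 [p,q,r,s=1001]: 00010001  (ones: 2)
  rows 80-87 [p,q,r,s=1010]: 00000000  (ones: 0)
  rows 88-95 [p,q,r,s=1011]: 00010001  (ones: 2)
  rows 96-103 [p,q,r,s=1100]: 01000100  (ones: 2)
  rows 104-111 [p,q,r,s=1101]: 11101110  (ones: 6)
  rows 112-119 [p,q,r,s=1110]: 10111011  (ones: 6)
  rows 120-127 [p,q,r,s=1111]: 11101110  (ones: 6)
Disagreements = 0+0+0+0+0+8+8+8+2+2+0+2+2+6+6+6 = 50

50


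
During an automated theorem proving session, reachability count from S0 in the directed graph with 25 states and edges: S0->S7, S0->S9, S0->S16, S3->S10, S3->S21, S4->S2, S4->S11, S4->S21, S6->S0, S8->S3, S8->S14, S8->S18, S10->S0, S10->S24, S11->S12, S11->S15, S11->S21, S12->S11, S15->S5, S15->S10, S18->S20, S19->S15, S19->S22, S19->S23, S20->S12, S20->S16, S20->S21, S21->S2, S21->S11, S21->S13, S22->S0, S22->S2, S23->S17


BFS from S0:
  layer 0: {S0}
  layer 1: {S7, S9, S16}
Reachable set: {S0, S7, S9, S16}
Count = 4

4


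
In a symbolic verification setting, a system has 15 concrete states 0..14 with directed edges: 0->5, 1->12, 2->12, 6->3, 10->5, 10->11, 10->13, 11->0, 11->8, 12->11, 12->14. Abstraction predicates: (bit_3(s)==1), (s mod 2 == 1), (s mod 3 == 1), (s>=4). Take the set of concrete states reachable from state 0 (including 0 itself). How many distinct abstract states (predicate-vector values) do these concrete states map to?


BFS from 0:
Concrete reachable: {0, 5}
Abstract via predicates (bit_3(s)==1), (s mod 2 == 1), (s mod 3 == 1), (s>=4):
  (0,0,0,0) <- {0}
  (0,1,0,1) <- {5}
Distinct abstract states = 2

2


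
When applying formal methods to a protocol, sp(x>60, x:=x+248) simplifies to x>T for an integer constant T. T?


Formula: sp(P, x:=E) = exists old_x. (x = E[old_x/x]) AND P[old_x/x] (old_x is the value of x before the assignment; eliminate old_x by solving x = E[old_x/x] for old_x)
Step 1: Precondition P: x>60, i.e. old_x > 60
Step 2: Assignment gives x = old_x + 248, so old_x = x - 248
Step 3: Substitute into P: x - 248 > 60
Step 4: Simplify: x > 60+248 = 308

308


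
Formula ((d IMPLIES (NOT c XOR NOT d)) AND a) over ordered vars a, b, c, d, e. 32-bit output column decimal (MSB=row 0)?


Formula: ((d IMPLIES (NOT c XOR NOT d)) AND a) over a, b, c, d, e (32 rows)
Evaluate each row (bits = a,b,c,d,e, MSB first):
  row 0 [00000]: ((0 IMPLIES (NOT 0 XOR NOT 0)) AND 0) -> 0
  row 1 [00001]: ((0 IMPLIES (NOT 0 XOR NOT 0)) AND 0) -> 0
  row 2 [00010]: ((1 IMPLIES (NOT 0 XOR NOT 1)) AND 0) -> 0
  row 3 [00011]: ((1 IMPLIES (NOT 0 XOR NOT 1)) AND 0) -> 0
  row 4 [00100]: ((0 IMPLIES (NOT 1 XOR NOT 0)) AND 0) -> 0
  row 5 [00101]: ((0 IMPLIES (NOT 1 XOR NOT 0)) AND 0) -> 0
  row 6 [00110]: ((1 IMPLIES (NOT 1 XOR NOT 1)) AND 0) -> 0
  row 7 [00111]: ((1 IMPLIES (NOT 1 XOR NOT 1)) AND 0) -> 0
  row 8 [01000]: ((0 IMPLIES (NOT 0 XOR NOT 0)) AND 0) -> 0
  row 9 [01001]: ((0 IMPLIES (NOT 0 XOR NOT 0)) AND 0) -> 0
  row 10 [01010]: ((1 IMPLIES (NOT 0 XOR NOT 1)) AND 0) -> 0
  row 11 [01011]: ((1 IMPLIES (NOT 0 XOR NOT 1)) AND 0) -> 0
  row 12 [01100]: ((0 IMPLIES (NOT 1 XOR NOT 0)) AND 0) -> 0
  row 13 [01101]: ((0 IMPLIES (NOT 1 XOR NOT 0)) AND 0) -> 0
  row 14 [01110]: ((1 IMPLIES (NOT 1 XOR NOT 1)) AND 0) -> 0
  row 15 [01111]: ((1 IMPLIES (NOT 1 XOR NOT 1)) AND 0) -> 0
  row 16 [10000]: ((0 IMPLIES (NOT 0 XOR NOT 0)) AND 1) -> 1
  row 17 [10001]: ((0 IMPLIES (NOT 0 XOR NOT 0)) AND 1) -> 1
  row 18 [10010]: ((1 IMPLIES (NOT 0 XOR NOT 1)) AND 1) -> 1
  row 19 [10011]: ((1 IMPLIES (NOT 0 XOR NOT 1)) AND 1) -> 1
  row 20 [10100]: ((0 IMPLIES (NOT 1 XOR NOT 0)) AND 1) -> 1
  row 21 [10101]: ((0 IMPLIES (NOT 1 XOR NOT 0)) AND 1) -> 1
  row 22 [10110]: ((1 IMPLIES (NOT 1 XOR NOT 1)) AND 1) -> 0
  row 23 [10111]: ((1 IMPLIES (NOT 1 XOR NOT 1)) AND 1) -> 0
  row 24 [11000]: ((0 IMPLIES (NOT 0 XOR NOT 0)) AND 1) -> 1
  row 25 [11001]: ((0 IMPLIES (NOT 0 XOR NOT 0)) AND 1) -> 1
  row 26 [11010]: ((1 IMPLIES (NOT 0 XOR NOT 1)) AND 1) -> 1
  row 27 [11011]: ((1 IMPLIES (NOT 0 XOR NOT 1)) AND 1) -> 1
  row 28 [11100]: ((0 IMPLIES (NOT 1 XOR NOT 0)) AND 1) -> 1
  row 29 [11101]: ((0 IMPLIES (NOT 1 XOR NOT 0)) AND 1) -> 1
  row 30 [11110]: ((1 IMPLIES (NOT 1 XOR NOT 1)) AND 1) -> 0
  row 31 [11111]: ((1 IMPLIES (NOT 1 XOR NOT 1)) AND 1) -> 0
Full result column, 4 rows per line (a,b,c fixed per line; d,e runs 00..11 left to right):
  rows 0-3 [a,b,c=000]: 0000  = hex 0
  rows 4-7 [a,b,c=001]: 0000  = hex 0
  rows 8-11 [a,b,c=010]: 0000  = hex 0
  rows 12-15 [a,b,c=011]: 0000  = hex 0
  rows 16-19 [a,b,c=100]: 1111  = hex F
  rows 20-23 [a,b,c=101]: 1100  = hex C
  rows 24-27 [a,b,c=110]: 1111  = hex F
  rows 28-31 [a,b,c=111]: 1100  = hex C
Output column (row 0 .. row 31) = 00000000000000001111110011111100
Output column grouped in 4s = 0000 0000 0000 0000 1111 1100 1111 1100 = 0x0000FCFC
Convert to decimal digit by digit (value = value*16 + digit):
  0 -> 0
  0*16 + 0 = 0
  0*16 + 0 = 0
  0*16 + 0 = 0
  0*16 + 15 (F) = 15
  15*16 + 12 (C) = 252
  252*16 + 15 (F) = 4047
  4047*16 + 12 (C) = 64764
Decimal = 64764

64764


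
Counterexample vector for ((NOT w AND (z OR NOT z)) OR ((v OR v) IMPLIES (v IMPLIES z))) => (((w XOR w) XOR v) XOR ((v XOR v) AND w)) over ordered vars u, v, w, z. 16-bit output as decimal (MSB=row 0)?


F1 = ((NOT w AND (z OR NOT z)) OR ((v OR v) IMPLIES (v IMPLIES z)))
F2 = (((w XOR w) XOR v) XOR ((v XOR v) AND w))
Counterexample to F1=>F2 is where F1=1 and F2=0.
Evaluate each row (bits = u,v,w,z, MSB first):
  row 0 [0000]: F1=1 F2=0 -> F1&~F2 -> 1
  row 1 [0001]: F1=1 F2=0 -> F1&~F2 -> 1
  row 2 [0010]: F1=1 F2=0 -> F1&~F2 -> 1
  row 3 [0011]: F1=1 F2=0 -> F1&~F2 -> 1
  row 4 [0100]: F1=1 F2=1 -> F1&~F2 -> 0
  row 5 [0101]: F1=1 F2=1 -> F1&~F2 -> 0
  row 6 [0110]: F1=0 F2=1 -> F1&~F2 -> 0
  row 7 [0111]: F1=1 F2=1 -> F1&~F2 -> 0
  row 8 [1000]: F1=1 F2=0 -> F1&~F2 -> 1
  row 9 [1001]: F1=1 F2=0 -> F1&~F2 -> 1
  row 10 [1010]: F1=1 F2=0 -> F1&~F2 -> 1
  row 11 [1011]: F1=1 F2=0 -> F1&~F2 -> 1
  row 12 [1100]: F1=1 F2=1 -> F1&~F2 -> 0
  row 13 [1101]: F1=1 F2=1 -> F1&~F2 -> 0
  row 14 [1110]: F1=0 F2=1 -> F1&~F2 -> 0
  row 15 [1111]: F1=1 F2=1 -> F1&~F2 -> 0
Full result column, 4 rows per line (u,v fixed per line; w,z runs 00..11 left to right):
  rows 0-3 [u,v=00]: 1111  = hex F
  rows 4-7 [u,v=01]: 0000  = hex 0
  rows 8-11 [u,v=10]: 1111  = hex F
  rows 12-15 [u,v=11]: 0000  = hex 0
Counterexample vector (row 0 .. row 15) = 1111000011110000
Output column grouped in 4s = 1111 0000 1111 0000 = 0xF0F0
Convert to decimal digit by digit (value = value*16 + digit):
  F -> 15
  15*16 + 0 = 240
  240*16 + 15 (F) = 3855
  3855*16 + 0 = 61680
Decimal = 61680

61680


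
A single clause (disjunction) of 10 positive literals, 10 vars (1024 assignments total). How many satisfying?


Step 1: Total=2^10=1024
Step 2: Unsat when all 10 false: 2^0=1
Step 3: Sat=1024-1=1023

1023


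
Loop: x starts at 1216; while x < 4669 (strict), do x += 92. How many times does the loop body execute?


Step 1: x goes from 1216 toward 4669 by 92; the body runs while x<4669, so iterations = ceil((bound-start)/step)
Step 2: Distance=3453
Step 3: ceil(3453/92)=38

38


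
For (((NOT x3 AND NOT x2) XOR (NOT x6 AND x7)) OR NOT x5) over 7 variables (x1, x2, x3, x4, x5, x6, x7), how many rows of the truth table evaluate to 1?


Formula: (((NOT x3 AND NOT x2) XOR (NOT x6 AND x7)) OR NOT x5) over 7 vars (128 rows)
Evaluate each row (x1, x2, x3, x4, x5, x6, x7 as bits, MSB first):
  row 0 [0000000]: (((NOT 0 AND NOT 0) XOR (NOT 0 AND 0)) OR NOT 0) -> 1
  row 1 [0000001]: (((NOT 0 AND NOT 0) XOR (NOT 0 AND 1)) OR NOT 0) -> 1
  row 2 [0000010]: (((NOT 0 AND NOT 0) XOR (NOT 1 AND 0)) OR NOT 0) -> 1
  row 3 [0000011]: (((NOT 0 AND NOT 0) XOR (NOT 1 AND 1)) OR NOT 0) -> 1
  row 4 [0000100]: (((NOT 0 AND NOT 0) XOR (NOT 0 AND 0)) OR NOT 1) -> 1
  (every remaining row is evaluated the same way; all 128 results are listed next)
Full result column, 8 rows per line (x1,x2,x3,x4 fixed per line; x5,x6,x7 runs 000..111 left to right):
  rows 0-7 [x1,x2,x3,x4=0000]: 11111011  (ones: 7)
  rows 8-15 [x1,x2,x3,x4=0001]: 11111011  (ones: 7)
  rows 16-23 [x1,x2,x3,x4=0010]: 11110100  (ones: 5)
  rows 24-31 [x1,x2,x3,x4=0011]: 11110100  (ones: 5)
  rows 32-39 [x1,x2,x3,x4=0100]: 11110100  (ones: 5)
  rows 40-47 [x1,x2,x3,x4=0101]: 11110100  (ones: 5)
  rows 48-55 [x1,x2,x3,x4=0110]: 11110100  (ones: 5)
  rows 56-63 [x1,x2,x3,x4=0111]: 11110100  (ones: 5)
  rows 64-71 [x1,x2,x3,x4=1000]: 11111011  (ones: 7)
  rows 72-79 [x1,x2,x3,x4=1001]: 11111011  (ones: 7)
  rows 80-87 [x1,x2,x3,x4=1010]: 11110100  (ones: 5)
  rows 88-95 [x1,x2,x3,x4=1011]: 11110100  (ones: 5)
  rows 96-103 [x1,x2,x3,x4=1100]: 11110100  (ones: 5)
  rows 104-111 [x1,x2,x3,x4=1101]: 11110100  (ones: 5)
  rows 112-119 [x1,x2,x3,x4=1110]: 11110100  (ones: 5)
  rows 120-127 [x1,x2,x3,x4=1111]: 11110100  (ones: 5)
Count of 1-rows = 7+7+5+5+5+5+5+5+7+7+5+5+5+5+5+5 = 88

88


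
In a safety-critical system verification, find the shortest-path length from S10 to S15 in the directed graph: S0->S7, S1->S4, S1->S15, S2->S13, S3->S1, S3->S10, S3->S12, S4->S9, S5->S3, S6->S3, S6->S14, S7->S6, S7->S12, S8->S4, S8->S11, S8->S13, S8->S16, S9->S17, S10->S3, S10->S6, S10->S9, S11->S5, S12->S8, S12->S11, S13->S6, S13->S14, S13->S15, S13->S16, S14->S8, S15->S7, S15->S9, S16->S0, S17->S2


BFS layer-by-layer from S10:
  dist 0: {S10}
  dist 1: {S3, S6, S9}
  dist 2: {S1, S12, S14, S17}
  dist 3: {S2, S4, S8, S11, S15}
  -> S15 reached at distance 3
Shortest path length = 3

3


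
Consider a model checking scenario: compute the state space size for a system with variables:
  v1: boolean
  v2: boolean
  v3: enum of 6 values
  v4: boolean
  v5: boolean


State space = product of domain sizes of all variables.
Domain sizes:
  v1 (boolean): 2
  v2 (boolean): 2
  v3 (enum of 6 values): 6
  v4 (boolean): 2
  v5 (boolean): 2
Product = 2 * 2 * 6 * 2 * 2 = 96

96


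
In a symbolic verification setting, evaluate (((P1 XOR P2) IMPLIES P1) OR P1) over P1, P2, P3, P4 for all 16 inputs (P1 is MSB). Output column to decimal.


Formula: (((P1 XOR P2) IMPLIES P1) OR P1) over P1, P2, P3, P4 (16 rows)
Evaluate each row (bits = P1,P2,P3,P4, MSB first):
  row 0 [0000]: (((0 XOR 0) IMPLIES 0) OR 0) -> 1
  row 1 [0001]: (((0 XOR 0) IMPLIES 0) OR 0) -> 1
  row 2 [0010]: (((0 XOR 0) IMPLIES 0) OR 0) -> 1
  row 3 [0011]: (((0 XOR 0) IMPLIES 0) OR 0) -> 1
  row 4 [0100]: (((0 XOR 1) IMPLIES 0) OR 0) -> 0
  row 5 [0101]: (((0 XOR 1) IMPLIES 0) OR 0) -> 0
  row 6 [0110]: (((0 XOR 1) IMPLIES 0) OR 0) -> 0
  row 7 [0111]: (((0 XOR 1) IMPLIES 0) OR 0) -> 0
  row 8 [1000]: (((1 XOR 0) IMPLIES 1) OR 1) -> 1
  row 9 [1001]: (((1 XOR 0) IMPLIES 1) OR 1) -> 1
  row 10 [1010]: (((1 XOR 0) IMPLIES 1) OR 1) -> 1
  row 11 [1011]: (((1 XOR 0) IMPLIES 1) OR 1) -> 1
  row 12 [1100]: (((1 XOR 1) IMPLIES 1) OR 1) -> 1
  row 13 [1101]: (((1 XOR 1) IMPLIES 1) OR 1) -> 1
  row 14 [1110]: (((1 XOR 1) IMPLIES 1) OR 1) -> 1
  row 15 [1111]: (((1 XOR 1) IMPLIES 1) OR 1) -> 1
Full result column, 4 rows per line (P1,P2 fixed per line; P3,P4 runs 00..11 left to right):
  rows 0-3 [P1,P2=00]: 1111  = hex F
  rows 4-7 [P1,P2=01]: 0000  = hex 0
  rows 8-11 [P1,P2=10]: 1111  = hex F
  rows 12-15 [P1,P2=11]: 1111  = hex F
Output column (row 0 .. row 15) = 1111000011111111
Output column grouped in 4s = 1111 0000 1111 1111 = 0xF0FF
Convert to decimal digit by digit (value = value*16 + digit):
  F -> 15
  15*16 + 0 = 240
  240*16 + 15 (F) = 3855
  3855*16 + 15 (F) = 61695
Decimal = 61695

61695


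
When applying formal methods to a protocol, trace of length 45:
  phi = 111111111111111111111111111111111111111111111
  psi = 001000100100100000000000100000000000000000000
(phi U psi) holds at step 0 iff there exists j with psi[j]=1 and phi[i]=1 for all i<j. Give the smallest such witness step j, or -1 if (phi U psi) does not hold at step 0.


(phi U psi) at 0: need smallest j with psi[j]=1 and phi[i]=1 for all i in [0,j).
Scan from step 0:
  step 0: phi=1, psi=0 -> continue
  step 1: phi=1, psi=0 -> continue
  step 2: psi=1 and phi held for [0,2) -> witness found
Witness step = 2

2
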